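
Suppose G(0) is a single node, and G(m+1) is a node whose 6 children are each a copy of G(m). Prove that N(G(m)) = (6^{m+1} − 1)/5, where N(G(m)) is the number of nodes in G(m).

Base case: N(G(0)) = 1, and (6^{0+1} − 1)/5 = 1.
Assume N(G(r)) = (6^{r+1} − 1)/5.
Then N(G(r+1)) = 1 + 6N(G(r)) = 1 + 6·(6^{r+1} − 1)/5 = 1 + (6^{r+2} − 6)/5 = (5 + 6^{r+2} − 6)/5 = (6^{r+2} − 1)/5.
By induction, N(G(m)) = (6^{m+1} − 1)/5 for all m ≥ 0.

N(G(m)) = (6^{m+1} − 1)/5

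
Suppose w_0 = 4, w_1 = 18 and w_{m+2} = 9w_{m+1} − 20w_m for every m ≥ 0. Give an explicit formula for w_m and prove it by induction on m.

Claim: w_m = 2·5^m + 2·4^m.

Base cases: w_0 = 4 and 2·5^0 + 2·4^0 = 4; w_1 = 18 and 2·5^1 + 2·4^1 = 18.
Assume w_j = 2·5^j + 2·4^j for all 0 ≤ j ≤ r, where r ≥ 1.
Then w_{r+1} = 9w_r − 20w_{r−1} = 9·(2·5^r + 2·4^r) − 20·(2·5^{r−1} + 2·4^{r−1}) = 2·(9·5 − 20)5^{r−1} + 2·(9·4 − 20)4^{r−1} = 50·5^{r−1} + 32·4^{r−1} = 2·5^{r+1} + 2·4^{r+1}.
This completes the inductive step, so w_m = 2·5^m + 2·4^m for all m ≥ 0.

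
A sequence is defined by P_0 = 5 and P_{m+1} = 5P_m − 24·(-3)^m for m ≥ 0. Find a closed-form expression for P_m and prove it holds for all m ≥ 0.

Claim: P_m = 2·5^m + 3·(-3)^m.

Base case: P_0 = 5, and 2·5^0 + 3·(-3)^0 = 2 + 3 = 5.
Assume P_k = 2·5^k + 3·(-3)^k for some k ≥ 0.
Then P_{k+1} = 5P_k − 24·(-3)^k = 5·(2·5^k + 3·(-3)^k) − 24·(-3)^k = 2·5^{k+1} + 15·(-3)^k − 24·(-3)^k = 2·5^{k+1} − 9·(-3)^k = 2·5^{k+1} + 3·(-3)^{k+1}.
Hence P_m = 2·5^m + 3·(-3)^m for every m ≥ 0, by induction.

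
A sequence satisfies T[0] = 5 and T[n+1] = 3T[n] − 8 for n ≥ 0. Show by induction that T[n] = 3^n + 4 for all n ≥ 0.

Base case: T[0] = 5, and 3^0 + 4 = 1 + 4 = 5.
Assume T[m] = 3^m + 4 for some m ≥ 0.
Then T[m+1] = 3T[m] − 8 = 3·(3^m + 4) − 8 = 3^{m+1} + 12 − 8 = 3^{m+1} + 4.
This completes the inductive step, so T[n] = 3^n + 4 for all n ≥ 0.

T[n] = 3^n + 4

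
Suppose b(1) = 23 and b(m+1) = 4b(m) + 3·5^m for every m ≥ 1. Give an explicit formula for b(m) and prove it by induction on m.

Claim: b(m) = 2·4^m + 3·5^m.

Base case: b(1) = 23, and 2·4^1 + 3·5^1 = 8 + 15 = 23.
Assume b(k) = 2·4^k + 3·5^k for some k ≥ 1.
Then b(k+1) = 4b(k) + 3·5^k = 4·(2·4^k + 3·5^k) + 3·5^k = 2·4^{k+1} + 12·5^k + 3·5^k = 2·4^{k+1} + 15·5^k = 2·4^{k+1} + 3·5^{k+1}.
By induction, b(m) = 2·4^m + 3·5^m for all m ≥ 1.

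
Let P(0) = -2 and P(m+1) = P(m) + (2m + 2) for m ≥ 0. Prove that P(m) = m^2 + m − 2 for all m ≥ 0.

Base case: P(0) = -2, and 0^2 + 0 − 2 = -2.
Assume P(r) = r^2 + r − 2.
Then P(r+1) = P(r) + (2r + 2) = (r^2 + r − 2) + (2r + 2) = r^2 + 3r,
and (r+1)^2 + (r+1) − 2 = r^2 + 3r.
This completes the inductive step, so P(m) = m^2 + m − 2 for all m ≥ 0.

P(m) = m^2 + m − 2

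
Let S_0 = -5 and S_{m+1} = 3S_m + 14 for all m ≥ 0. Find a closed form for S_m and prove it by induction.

Claim: S_m = 2·3^m − 7.

Base case: S_0 = -5, and 2·3^0 − 7 = 2 − 7 = -5.
Assume S_r = 2·3^r − 7 for some r ≥ 0.
Then S_{r+1} = 3S_r + 14 = 3·(2·3^r − 7) + 14 = 6·3^r − 21 + 14 = 2·3^{r+1} − 7.
So the formula holds for r+1, and by induction S_m = 2·3^m − 7 for all m ≥ 0.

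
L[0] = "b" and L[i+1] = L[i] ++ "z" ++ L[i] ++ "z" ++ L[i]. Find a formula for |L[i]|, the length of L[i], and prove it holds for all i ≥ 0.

Claim: |L[i]| = 2·3^i − 1.

Base case: |L[0]| = 1, and 2·3^0 − 1 = 1.
Assume |L[j]| = 2·3^j − 1.
Then |L[j+1]| = 3|L[j]| + 2 = 3(2·3^j − 1) + 2 = 2·3^{j+1} − 3 + 2 = 2·3^{j+1} − 1.
This completes the inductive step, so |L[i]| = 2·3^i − 1 for all i ≥ 0.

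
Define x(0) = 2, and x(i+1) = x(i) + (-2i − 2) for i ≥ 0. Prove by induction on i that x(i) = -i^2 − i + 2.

Base case: x(0) = 2, and -0^2 − 0 + 2 = 2.
Assume x(j) = -j^2 − j + 2.
Then x(j+1) = x(j) + (-2j − 2) = (-j^2 − j + 2) + (-2j − 2) = -j^2 − 3j,
and -(j+1)^2 − (j+1) + 2 = -j^2 − 3j.
This completes the inductive step, so x(i) = -i^2 − i + 2 for all i ≥ 0.

x(i) = -i^2 − i + 2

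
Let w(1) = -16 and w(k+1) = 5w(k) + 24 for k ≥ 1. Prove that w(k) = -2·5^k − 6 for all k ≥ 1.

Base case: w(1) = -16, and -2·5^1 − 6 = -10 − 6 = -16.
Assume w(r) = -2·5^r − 6 for some r ≥ 1.
Then w(r+1) = 5w(r) + 24 = 5·(-2·5^r − 6) + 24 = -10·5^r − 30 + 24 = -2·5^{r+1} − 6.
Hence w(k) = -2·5^k − 6 for every k ≥ 1, by induction.

w(k) = -2·5^k − 6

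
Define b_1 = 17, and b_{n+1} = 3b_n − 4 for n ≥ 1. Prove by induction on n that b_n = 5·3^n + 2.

Base case: b_1 = 17, and 5·3^1 + 2 = 15 + 2 = 17.
Assume b_k = 5·3^k + 2 for some k ≥ 1.
Then b_{k+1} = 3b_k − 4 = 3·(5·3^k + 2) − 4 = 15·3^k + 6 − 4 = 5·3^{k+1} + 2.
This completes the inductive step, so b_n = 5·3^n + 2 for all n ≥ 1.

b_n = 5·3^n + 2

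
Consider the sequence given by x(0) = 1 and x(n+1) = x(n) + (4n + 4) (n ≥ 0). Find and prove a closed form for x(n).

Claim: x(n) = 2n^2 + 2n + 1.

Base case: x(0) = 1, and 2·0^2 + 2·0 + 1 = 1.
Assume x(r) = 2r^2 + 2r + 1.
Then x(r+1) = x(r) + (4r + 4) = (2r^2 + 2r + 1) + (4r + 4) = 2r^2 + 6r + 5,
and 2·(r+1)^2 + 2·(r+1) + 1 = 2r^2 + 6r + 5.
This completes the inductive step, so x(n) = 2n^2 + 2n + 1 for all n ≥ 0.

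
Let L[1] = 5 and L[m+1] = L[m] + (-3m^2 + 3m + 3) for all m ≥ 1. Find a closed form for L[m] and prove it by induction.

Claim: L[m] = -m^3 + 3m^2 + m + 2.

Base case: L[1] = 5, and -1^3 + 3·1^2 + 1 + 2 = 5.
Assume L[r] = -r^3 + 3r^2 + r + 2.
Then L[r+1] = L[r] + (-3r^2 + 3r + 3) = (-r^3 + 3r^2 + r + 2) + (-3r^2 + 3r + 3) = -r^3 + 4r + 5,
and -(r+1)^3 + 3·(r+1)^2 + (r+1) + 2 = -r^3 + 4r + 5.
This completes the inductive step, so L[m] = -m^3 + 3m^2 + m + 2 for all m ≥ 1.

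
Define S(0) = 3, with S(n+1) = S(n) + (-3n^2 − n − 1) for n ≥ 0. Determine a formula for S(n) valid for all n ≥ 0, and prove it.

Claim: S(n) = -n^3 + n^2 − n + 3.

Base case: S(0) = 3, and -0^3 + 0^2 − 0 + 3 = 3.
Assume S(r) = -r^3 + r^2 − r + 3.
Then S(r+1) = S(r) + (-3r^2 − r − 1) = (-r^3 + r^2 − r + 3) + (-3r^2 − r − 1) = -r^3 − 2r^2 − 2r + 2,
and -(r+1)^3 + (r+1)^2 − (r+1) + 3 = -r^3 − 2r^2 − 2r + 2.
This completes the inductive step, so S(n) = -n^3 + n^2 − n + 3 for all n ≥ 0.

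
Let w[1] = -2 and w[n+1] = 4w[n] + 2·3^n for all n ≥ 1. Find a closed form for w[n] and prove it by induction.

Claim: w[n] = 4^n − 2·3^n.

Base case: w[1] = -2, and 4^1 − 2·3^1 = 4 − 6 = -2.
Assume w[k] = 4^k − 2·3^k for some k ≥ 1.
Then w[k+1] = 4w[k] + 2·3^k = 4·(4^k − 2·3^k) + 2·3^k = 4^{k+1} − 8·3^k + 2·3^k = 4^{k+1} − 6·3^k = 4^{k+1} − 2·3^{k+1}.
So the formula holds for k+1, and by induction w[n] = 4^n − 2·3^n for all n ≥ 1.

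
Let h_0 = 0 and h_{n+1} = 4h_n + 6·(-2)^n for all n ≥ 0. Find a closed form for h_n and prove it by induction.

Claim: h_n = 4^n − (-2)^n.

Base case: h_0 = 0, and 4^0 − (-2)^0 = 1 − 1 = 0.
Assume h_m = 4^m − (-2)^m for some m ≥ 0.
Then h_{m+1} = 4h_m + 6·(-2)^m = 4·(4^m − (-2)^m) + 6·(-2)^m = 4^{m+1} − 4·(-2)^m + 6·(-2)^m = 4^{m+1} + 2·(-2)^m = 4^{m+1} − (-2)^{m+1}.
Hence h_n = 4^n − (-2)^n for every n ≥ 0, by induction.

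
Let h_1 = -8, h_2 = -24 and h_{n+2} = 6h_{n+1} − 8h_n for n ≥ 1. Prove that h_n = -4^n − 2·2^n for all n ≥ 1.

Base cases: h_1 = -8 and -4^1 − 2·2^1 = -8; h_2 = -24 and -4^2 − 2·2^2 = -24.
Assume h_j = -4^j − 2·2^j for all 1 ≤ j ≤ m, where m ≥ 2.
Then h_{m+1} = 6h_m − 8h_{m−1} = 6·(-4^m − 2·2^m) − 8·(-4^{m−1} − 2·2^{m−1}) = -(6·4 − 8)4^{m−1} − 2·(6·2 − 8)2^{m−1} = -16·4^{m−1} − 8·2^{m−1} = -4^{m+1} − 2·2^{m+1}.
By strong induction, h_n = -4^n − 2·2^n for all n ≥ 1.

h_n = -4^n − 2·2^n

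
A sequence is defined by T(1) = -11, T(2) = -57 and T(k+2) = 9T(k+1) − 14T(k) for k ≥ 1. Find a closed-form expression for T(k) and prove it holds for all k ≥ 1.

Claim: T(k) = -7^k − 2·2^k.

Base cases: T(1) = -11 and -7^1 − 2·2^1 = -11; T(2) = -57 and -7^2 − 2·2^2 = -57.
Assume T(j) = -7^j − 2·2^j for all 1 ≤ j ≤ m, where m ≥ 2.
Then T(m+1) = 9T(m) − 14T(m−1) = 9·(-7^m − 2·2^m) − 14·(-7^{m−1} − 2·2^{m−1}) = -(9·7 − 14)7^{m−1} − 2·(9·2 − 14)2^{m−1} = -49·7^{m−1} − 8·2^{m−1} = -7^{m+1} − 2·2^{m+1}.
By strong induction, T(k) = -7^k − 2·2^k for all k ≥ 1.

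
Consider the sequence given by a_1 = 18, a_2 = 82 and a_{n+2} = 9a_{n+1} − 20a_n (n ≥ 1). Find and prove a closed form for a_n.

Claim: a_n = 2·5^n + 2·4^n.

Base cases: a_1 = 18 and 2·5^1 + 2·4^1 = 18; a_2 = 82 and 2·5^2 + 2·4^2 = 82.
Assume a_j = 2·5^j + 2·4^j for all 1 ≤ j ≤ k, where k ≥ 2.
Then a_{k+1} = 9a_k − 20a_{k−1} = 9·(2·5^k + 2·4^k) − 20·(2·5^{k−1} + 2·4^{k−1}) = 2·(9·5 − 20)5^{k−1} + 2·(9·4 − 20)4^{k−1} = 50·5^{k−1} + 32·4^{k−1} = 2·5^{k+1} + 2·4^{k+1}.
So the formula holds for k+1, and by strong induction a_n = 2·5^n + 2·4^n for all n ≥ 1.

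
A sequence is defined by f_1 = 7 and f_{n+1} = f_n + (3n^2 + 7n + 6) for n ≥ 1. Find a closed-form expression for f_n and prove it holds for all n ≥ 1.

Claim: f_n = n^3 + 2n^2 + 3n + 1.

Base case: f_1 = 7, and 1^3 + 2·1^2 + 3·1 + 1 = 7.
Assume f_k = k^3 + 2k^2 + 3k + 1.
Then f_{k+1} = f_k + (3k^2 + 7k + 6) = (k^3 + 2k^2 + 3k + 1) + (3k^2 + 7k + 6) = k^3 + 5k^2 + 10k + 7,
and (k+1)^3 + 2·(k+1)^2 + 3·(k+1) + 1 = k^3 + 5k^2 + 10k + 7.
Hence f_n = n^3 + 2n^2 + 3n + 1 for every n ≥ 1, by induction.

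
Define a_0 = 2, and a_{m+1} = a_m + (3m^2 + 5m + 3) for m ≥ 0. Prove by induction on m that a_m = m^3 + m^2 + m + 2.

Base case: a_0 = 2, and 0^3 + 0^2 + 0 + 2 = 2.
Assume a_r = r^3 + r^2 + r + 2.
Then a_{r+1} = a_r + (3r^2 + 5r + 3) = (r^3 + r^2 + r + 2) + (3r^2 + 5r + 3) = r^3 + 4r^2 + 6r + 5,
and (r+1)^3 + (r+1)^2 + (r+1) + 2 = r^3 + 4r^2 + 6r + 5.
By induction, a_m = m^3 + m^2 + m + 2 for all m ≥ 0.

a_m = m^3 + m^2 + m + 2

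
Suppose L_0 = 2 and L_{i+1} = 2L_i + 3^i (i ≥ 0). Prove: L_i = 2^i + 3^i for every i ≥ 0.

Base case: L_0 = 2, and 2^0 + 3^0 = 1 + 1 = 2.
Assume L_r = 2^r + 3^r for some r ≥ 0.
Then L_{r+1} = 2L_r + 3^r = 2·(2^r + 3^r) + 3^r = 2^{r+1} + 2·3^r + 3^r = 2^{r+1} + 3·3^r = 2^{r+1} + 3^{r+1}.
This completes the inductive step, so L_i = 2^i + 3^i for all i ≥ 0.

L_i = 2^i + 3^i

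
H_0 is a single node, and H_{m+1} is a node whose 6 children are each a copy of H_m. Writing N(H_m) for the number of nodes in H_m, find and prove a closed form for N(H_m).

Claim: N(H_m) = (6^{m+1} − 1)/5.

Base case: N(H_0) = 1, and (6^{0+1} − 1)/5 = 1.
Assume N(H_r) = (6^{r+1} − 1)/5.
Then N(H_{r+1}) = 1 + 6N(H_r) = 1 + 6·(6^{r+1} − 1)/5 = 1 + (6^{r+2} − 6)/5 = (5 + 6^{r+2} − 6)/5 = (6^{r+2} − 1)/5.
So the formula holds for r+1, and by induction N(H_m) = (6^{m+1} − 1)/5 for all m ≥ 0.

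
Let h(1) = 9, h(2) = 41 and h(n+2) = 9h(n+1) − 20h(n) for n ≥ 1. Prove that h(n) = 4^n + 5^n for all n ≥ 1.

Base cases: h(1) = 9 and 4^1 + 5^1 = 9; h(2) = 41 and 4^2 + 5^2 = 41.
Assume h(j) = 4^j + 5^j for all 1 ≤ j ≤ r, where r ≥ 2.
Then h(r+1) = 9h(r) − 20h(r−1) = 9·(4^r + 5^r) − 20·(4^{r−1} + 5^{r−1}) = (9·4 − 20)4^{r−1} + (9·5 − 20)5^{r−1} = 16·4^{r−1} + 25·5^{r−1} = 4^{r+1} + 5^{r+1}.
Hence h(n) = 4^n + 5^n for every n ≥ 1, by strong induction.

h(n) = 4^n + 5^n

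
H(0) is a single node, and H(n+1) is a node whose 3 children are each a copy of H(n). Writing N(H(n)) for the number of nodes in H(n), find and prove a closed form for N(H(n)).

Claim: N(H(n)) = (3^{n+1} − 1)/2.

Base case: N(H(0)) = 1, and (3^{0+1} − 1)/2 = 1.
Assume N(H(j)) = (3^{j+1} − 1)/2.
Then N(H(j+1)) = 1 + 3N(H(j)) = 1 + 3·(3^{j+1} − 1)/2 = 1 + (3^{j+2} − 3)/2 = (2 + 3^{j+2} − 3)/2 = (3^{j+2} − 1)/2.
Hence N(H(n)) = (3^{n+1} − 1)/2 for every n ≥ 0, by induction.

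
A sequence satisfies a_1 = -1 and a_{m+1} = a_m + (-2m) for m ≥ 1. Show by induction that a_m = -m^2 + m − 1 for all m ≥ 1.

Base case: a_1 = -1, and -1^2 + 1 − 1 = -1.
Assume a_r = -r^2 + r − 1.
Then a_{r+1} = a_r + (-2r) = (-r^2 + r − 1) + (-2r) = -r^2 − r − 1,
and -(r+1)^2 + (r+1) − 1 = -r^2 − r − 1.
This completes the inductive step, so a_m = -m^2 + m − 1 for all m ≥ 1.

a_m = -m^2 + m − 1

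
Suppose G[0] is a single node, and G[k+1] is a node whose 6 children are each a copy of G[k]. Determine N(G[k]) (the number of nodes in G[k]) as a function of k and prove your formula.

Claim: N(G[k]) = (6^{k+1} − 1)/5.

Base case: N(G[0]) = 1, and (6^{0+1} − 1)/5 = 1.
Assume N(G[r]) = (6^{r+1} − 1)/5.
Then N(G[r+1]) = 1 + 6N(G[r]) = 1 + 6·(6^{r+1} − 1)/5 = 1 + (6^{r+2} − 6)/5 = (5 + 6^{r+2} − 6)/5 = (6^{r+2} − 1)/5.
So the formula holds for r+1, and by induction N(G[k]) = (6^{k+1} − 1)/5 for all k ≥ 0.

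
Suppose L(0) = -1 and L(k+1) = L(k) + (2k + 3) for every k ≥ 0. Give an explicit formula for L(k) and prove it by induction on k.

Claim: L(k) = k^2 + 2k − 1.

Base case: L(0) = -1, and 0^2 + 2·0 − 1 = -1.
Assume L(j) = j^2 + 2j − 1.
Then L(j+1) = L(j) + (2j + 3) = (j^2 + 2j − 1) + (2j + 3) = j^2 + 4j + 2,
and (j+1)^2 + 2·(j+1) − 1 = j^2 + 4j + 2.
This completes the inductive step, so L(k) = k^2 + 2k − 1 for all k ≥ 0.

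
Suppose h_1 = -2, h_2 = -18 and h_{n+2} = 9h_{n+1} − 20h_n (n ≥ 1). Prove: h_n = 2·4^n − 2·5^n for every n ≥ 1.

Base cases: h_1 = -2 and 2·4^1 − 2·5^1 = -2; h_2 = -18 and 2·4^2 − 2·5^2 = -18.
Assume h_j = 2·4^j − 2·5^j for all 1 ≤ j ≤ k, where k ≥ 2.
Then h_{k+1} = 9h_k − 20h_{k−1} = 9·(2·4^k − 2·5^k) − 20·(2·4^{k−1} − 2·5^{k−1}) = 2·(9·4 − 20)4^{k−1} − 2·(9·5 − 20)5^{k−1} = 32·4^{k−1} − 50·5^{k−1} = 2·4^{k+1} − 2·5^{k+1}.
This completes the inductive step, so h_n = 2·4^n − 2·5^n for all n ≥ 1.

h_n = 2·4^n − 2·5^n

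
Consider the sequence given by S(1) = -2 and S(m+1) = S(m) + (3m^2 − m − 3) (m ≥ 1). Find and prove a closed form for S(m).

Claim: S(m) = m^3 − 2m^2 − 2m + 1.

Base case: S(1) = -2, and 1^3 − 2·1^2 − 2·1 + 1 = -2.
Assume S(k) = k^3 − 2k^2 − 2k + 1.
Then S(k+1) = S(k) + (3k^2 − k − 3) = (k^3 − 2k^2 − 2k + 1) + (3k^2 − k − 3) = k^3 + k^2 − 3k − 2,
and (k+1)^3 − 2·(k+1)^2 − 2·(k+1) + 1 = k^3 + k^2 − 3k − 2.
Hence S(m) = m^3 − 2m^2 − 2m + 1 for every m ≥ 1, by induction.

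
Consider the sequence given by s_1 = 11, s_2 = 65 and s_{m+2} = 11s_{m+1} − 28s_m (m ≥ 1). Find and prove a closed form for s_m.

Claim: s_m = 7^m + 4^m.

Base cases: s_1 = 11 and 7^1 + 4^1 = 11; s_2 = 65 and 7^2 + 4^2 = 65.
Assume s_j = 7^j + 4^j for all 1 ≤ j ≤ k, where k ≥ 2.
Then s_{k+1} = 11s_k − 28s_{k−1} = 11·(7^k + 4^k) − 28·(7^{k−1} + 4^{k−1}) = (11·7 − 28)7^{k−1} + (11·4 − 28)4^{k−1} = 49·7^{k−1} + 16·4^{k−1} = 7^{k+1} + 4^{k+1}.
By strong induction, s_m = 7^m + 4^m for all m ≥ 1.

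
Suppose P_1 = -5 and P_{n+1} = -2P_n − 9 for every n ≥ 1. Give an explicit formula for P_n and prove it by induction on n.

Claim: P_n = (-2)^n − 3.

Base case: P_1 = -5, and (-2)^1 − 3 = -2 − 3 = -5.
Assume P_k = (-2)^k − 3 for some k ≥ 1.
Then P_{k+1} = -2P_k − 9 = -2·((-2)^k − 3) − 9 = -2·(-2)^k + 6 − 9 = (-2)^{k+1} − 3.
This completes the inductive step, so P_n = (-2)^n − 3 for all n ≥ 1.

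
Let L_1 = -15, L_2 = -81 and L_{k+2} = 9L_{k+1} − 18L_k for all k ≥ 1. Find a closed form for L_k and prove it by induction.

Claim: L_k = -3^k − 2·6^k.

Base cases: L_1 = -15 and -3^1 − 2·6^1 = -15; L_2 = -81 and -3^2 − 2·6^2 = -81.
Assume L_i = -3^i − 2·6^i for all 1 ≤ i ≤ j, where j ≥ 2.
Then L_{j+1} = 9L_j − 18L_{j−1} = 9·(-3^j − 2·6^j) − 18·(-3^{j−1} − 2·6^{j−1}) = -(9·3 − 18)3^{j−1} − 2·(9·6 − 18)6^{j−1} = -9·3^{j−1} − 72·6^{j−1} = -3^{j+1} − 2·6^{j+1}.
Hence L_k = -3^k − 2·6^k for every k ≥ 1, by strong induction.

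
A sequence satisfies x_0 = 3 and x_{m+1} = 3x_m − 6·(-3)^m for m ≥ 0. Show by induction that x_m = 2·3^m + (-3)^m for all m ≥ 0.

Base case: x_0 = 3, and 2·3^0 + (-3)^0 = 2 + 1 = 3.
Assume x_r = 2·3^r + (-3)^r for some r ≥ 0.
Then x_{r+1} = 3x_r − 6·(-3)^r = 3·(2·3^r + (-3)^r) − 6·(-3)^r = 2·3^{r+1} + 3·(-3)^r − 6·(-3)^r = 2·3^{r+1} − 3·(-3)^r = 2·3^{r+1} + (-3)^{r+1}.
By induction, x_m = 2·3^m + (-3)^m for all m ≥ 0.

x_m = 2·3^m + (-3)^m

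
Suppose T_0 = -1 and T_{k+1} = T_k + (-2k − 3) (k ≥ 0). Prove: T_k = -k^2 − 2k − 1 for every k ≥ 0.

Base case: T_0 = -1, and -0^2 − 2·0 − 1 = -1.
Assume T_m = -m^2 − 2m − 1.
Then T_{m+1} = T_m + (-2m − 3) = (-m^2 − 2m − 1) + (-2m − 3) = -m^2 − 4m − 4,
and -(m+1)^2 − 2·(m+1) − 1 = -m^2 − 4m − 4.
By induction, T_k = -k^2 − 2k − 1 for all k ≥ 0.

T_k = -k^2 − 2k − 1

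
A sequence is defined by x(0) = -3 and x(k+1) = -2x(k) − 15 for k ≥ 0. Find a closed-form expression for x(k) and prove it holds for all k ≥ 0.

Claim: x(k) = 2·(-2)^k − 5.

Base case: x(0) = -3, and 2·(-2)^0 − 5 = 2 − 5 = -3.
Assume x(m) = 2·(-2)^m − 5 for some m ≥ 0.
Then x(m+1) = -2x(m) − 15 = -2·(2·(-2)^m − 5) − 15 = -4·(-2)^m + 10 − 15 = 2·(-2)^{m+1} − 5.
By induction, x(k) = 2·(-2)^k − 5 for all k ≥ 0.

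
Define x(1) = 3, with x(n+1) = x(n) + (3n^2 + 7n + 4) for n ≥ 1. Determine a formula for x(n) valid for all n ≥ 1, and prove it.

Claim: x(n) = n^3 + 2n^2 + n − 1.

Base case: x(1) = 3, and 1^3 + 2·1^2 + 1 − 1 = 3.
Assume x(m) = m^3 + 2m^2 + m − 1.
Then x(m+1) = x(m) + (3m^2 + 7m + 4) = (m^3 + 2m^2 + m − 1) + (3m^2 + 7m + 4) = m^3 + 5m^2 + 8m + 3,
and (m+1)^3 + 2·(m+1)^2 + (m+1) − 1 = m^3 + 5m^2 + 8m + 3.
This completes the inductive step, so x(n) = n^3 + 2n^2 + n − 1 for all n ≥ 1.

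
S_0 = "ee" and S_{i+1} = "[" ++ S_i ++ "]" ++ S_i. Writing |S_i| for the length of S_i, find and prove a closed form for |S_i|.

Claim: |S_i| = 2^{i+2} − 2.

Base case: |S_0| = 2, and 2^{0+2} − 2 = 2.
Assume |S_m| = 2^{m+2} − 2.
Then |S_{m+1}| = 1 + |S_m| + 1 + |S_m| = 2|S_m| + 2 = 2(2^{m+2} − 2) + 2 = 2^{m+3} − 4 + 2 = 2^{m+3} − 2.
By induction, |S_i| = 2^{i+2} − 2 for all i ≥ 0.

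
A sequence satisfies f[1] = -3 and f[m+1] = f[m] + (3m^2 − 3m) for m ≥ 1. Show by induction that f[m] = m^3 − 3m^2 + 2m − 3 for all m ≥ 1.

Base case: f[1] = -3, and 1^3 − 3·1^2 + 2·1 − 3 = -3.
Assume f[k] = k^3 − 3k^2 + 2k − 3.
Then f[k+1] = f[k] + (3k^2 − 3k) = (k^3 − 3k^2 + 2k − 3) + (3k^2 − 3k) = k^3 − k − 3,
and (k+1)^3 − 3·(k+1)^2 + 2·(k+1) − 3 = k^3 − k − 3.
By induction, f[m] = m^3 − 3m^2 + 2m − 3 for all m ≥ 1.

f[m] = m^3 − 3m^2 + 2m − 3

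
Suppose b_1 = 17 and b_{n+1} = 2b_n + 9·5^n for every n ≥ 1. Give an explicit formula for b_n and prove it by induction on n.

Claim: b_n = 2^n + 3·5^n.

Base case: b_1 = 17, and 2^1 + 3·5^1 = 2 + 15 = 17.
Assume b_m = 2^m + 3·5^m for some m ≥ 1.
Then b_{m+1} = 2b_m + 9·5^m = 2·(2^m + 3·5^m) + 9·5^m = 2^{m+1} + 6·5^m + 9·5^m = 2^{m+1} + 15·5^m = 2^{m+1} + 3·5^{m+1}.
By induction, b_n = 2^n + 3·5^n for all n ≥ 1.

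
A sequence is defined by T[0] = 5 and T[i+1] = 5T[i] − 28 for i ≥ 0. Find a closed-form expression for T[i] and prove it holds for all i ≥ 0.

Claim: T[i] = -2·5^i + 7.

Base case: T[0] = 5, and -2·5^0 + 7 = -2 + 7 = 5.
Assume T[k] = -2·5^k + 7 for some k ≥ 0.
Then T[k+1] = 5T[k] − 28 = 5·(-2·5^k + 7) − 28 = -10·5^k + 35 − 28 = -2·5^{k+1} + 7.
Hence T[i] = -2·5^i + 7 for every i ≥ 0, by induction.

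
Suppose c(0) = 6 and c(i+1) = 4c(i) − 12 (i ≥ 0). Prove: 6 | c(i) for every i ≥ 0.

Base case: c(0) = 6 = 6·1, so 6 | c(0).
Assume 6 | c(j), so c(j) = 6t for some integer t.
Then c(j+1) = 4c(j) − 12 = 4·(6t) − 12 = 6(4t − 2), so 6 | c(j+1).
This completes the inductive step, so 6 | c(i) for all i ≥ 0.

6 | c(i)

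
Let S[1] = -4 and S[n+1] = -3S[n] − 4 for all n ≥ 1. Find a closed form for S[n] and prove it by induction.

Claim: S[n] = (-3)^n − 1.

Base case: S[1] = -4, and (-3)^1 − 1 = -3 − 1 = -4.
Assume S[m] = (-3)^m − 1 for some m ≥ 1.
Then S[m+1] = -3S[m] − 4 = -3·((-3)^m − 1) − 4 = -3·(-3)^m + 3 − 4 = (-3)^{m+1} − 1.
So the formula holds for m+1, and by induction S[n] = (-3)^n − 1 for all n ≥ 1.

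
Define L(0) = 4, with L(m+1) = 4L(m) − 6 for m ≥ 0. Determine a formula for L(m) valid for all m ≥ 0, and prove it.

Claim: L(m) = 2·4^m + 2.

Base case: L(0) = 4, and 2·4^0 + 2 = 2 + 2 = 4.
Assume L(j) = 2·4^j + 2 for some j ≥ 0.
Then L(j+1) = 4L(j) − 6 = 4·(2·4^j + 2) − 6 = 8·4^j + 8 − 6 = 2·4^{j+1} + 2.
Hence L(m) = 2·4^m + 2 for every m ≥ 0, by induction.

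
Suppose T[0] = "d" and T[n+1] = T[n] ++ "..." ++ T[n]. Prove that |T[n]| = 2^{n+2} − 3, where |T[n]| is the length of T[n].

Base case: |T[0]| = 1, and 2^{0+2} − 3 = 1.
Assume |T[j]| = 2^{j+2} − 3.
Then |T[j+1]| = |T[j]| + 3 + |T[j]| = 2|T[j]| + 3 = 2(2^{j+2} − 3) + 3 = 2^{j+3} − 6 + 3 = 2^{j+3} − 3.
By induction, |T[n]| = 2^{n+2} − 3 for all n ≥ 0.

|T[n]| = 2^{n+2} − 3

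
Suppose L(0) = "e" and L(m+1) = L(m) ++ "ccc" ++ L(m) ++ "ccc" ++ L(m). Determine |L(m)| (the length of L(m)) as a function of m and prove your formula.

Claim: |L(m)| = 4·3^m − 3.

Base case: |L(0)| = 1, and 4·3^0 − 3 = 1.
Assume |L(k)| = 4·3^k − 3.
Then |L(k+1)| = 3|L(k)| + 6 = 3(4·3^k − 3) + 6 = 4·3^{k+1} − 9 + 6 = 4·3^{k+1} − 3.
Hence |L(m)| = 4·3^m − 3 for every m ≥ 0, by induction.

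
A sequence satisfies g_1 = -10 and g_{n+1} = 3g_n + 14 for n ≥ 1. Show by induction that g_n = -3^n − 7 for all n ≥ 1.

Base case: g_1 = -10, and -3^1 − 7 = -3 − 7 = -10.
Assume g_m = -3^m − 7 for some m ≥ 1.
Then g_{m+1} = 3g_m + 14 = 3·(-3^m − 7) + 14 = -3^{m+1} − 21 + 14 = -3^{m+1} − 7.
So the formula holds for m+1, and by induction g_n = -3^n − 7 for all n ≥ 1.

g_n = -3^n − 7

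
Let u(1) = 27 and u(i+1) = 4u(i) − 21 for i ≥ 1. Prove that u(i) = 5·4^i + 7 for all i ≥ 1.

Base case: u(1) = 27, and 5·4^1 + 7 = 20 + 7 = 27.
Assume u(m) = 5·4^m + 7 for some m ≥ 1.
Then u(m+1) = 4u(m) − 21 = 4·(5·4^m + 7) − 21 = 20·4^m + 28 − 21 = 5·4^{m+1} + 7.
By induction, u(i) = 5·4^i + 7 for all i ≥ 1.

u(i) = 5·4^i + 7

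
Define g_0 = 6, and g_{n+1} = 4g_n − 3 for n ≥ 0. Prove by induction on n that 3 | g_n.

Base case: g_0 = 6 = 3·2, so 3 | g_0.
Assume 3 | g_r, so g_r = 3t for some integer t.
Then g_{r+1} = 4g_r − 3 = 4·(3t) − 3 = 3(4t − 1), so 3 | g_{r+1}.
So the property holds for r+1, and by induction 3 | g_n for all n ≥ 0.

3 | g_n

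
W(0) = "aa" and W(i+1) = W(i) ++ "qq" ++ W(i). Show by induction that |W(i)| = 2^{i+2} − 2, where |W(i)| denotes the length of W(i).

Base case: |W(0)| = 2, and 2^{0+2} − 2 = 2.
Assume |W(k)| = 2^{k+2} − 2.
Then |W(k+1)| = |W(k)| + 2 + |W(k)| = 2|W(k)| + 2 = 2(2^{k+2} − 2) + 2 = 2^{k+3} − 4 + 2 = 2^{k+3} − 2.
By induction, |W(i)| = 2^{i+2} − 2 for all i ≥ 0.

|W(i)| = 2^{i+2} − 2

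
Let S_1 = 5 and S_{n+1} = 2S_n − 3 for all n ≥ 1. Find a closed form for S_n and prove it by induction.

Claim: S_n = 2^n + 3.

Base case: S_1 = 5, and 2^1 + 3 = 2 + 3 = 5.
Assume S_r = 2^r + 3 for some r ≥ 1.
Then S_{r+1} = 2S_r − 3 = 2·(2^r + 3) − 3 = 2^{r+1} + 6 − 3 = 2^{r+1} + 3.
By induction, S_n = 2^n + 3 for all n ≥ 1.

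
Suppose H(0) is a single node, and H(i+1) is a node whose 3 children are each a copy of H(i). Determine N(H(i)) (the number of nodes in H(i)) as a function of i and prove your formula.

Claim: N(H(i)) = (3^{i+1} − 1)/2.

Base case: N(H(0)) = 1, and (3^{0+1} − 1)/2 = 1.
Assume N(H(r)) = (3^{r+1} − 1)/2.
Then N(H(r+1)) = 1 + 3N(H(r)) = 1 + 3·(3^{r+1} − 1)/2 = 1 + (3^{r+2} − 3)/2 = (2 + 3^{r+2} − 3)/2 = (3^{r+2} − 1)/2.
This completes the inductive step, so N(H(i)) = (3^{i+1} − 1)/2 for all i ≥ 0.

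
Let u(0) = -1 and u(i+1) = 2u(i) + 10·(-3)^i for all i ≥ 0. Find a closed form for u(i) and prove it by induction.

Claim: u(i) = 2^i − 2·(-3)^i.

Base case: u(0) = -1, and 2^0 − 2·(-3)^0 = 1 − 2 = -1.
Assume u(r) = 2^r − 2·(-3)^r for some r ≥ 0.
Then u(r+1) = 2u(r) + 10·(-3)^r = 2·(2^r − 2·(-3)^r) + 10·(-3)^r = 2^{r+1} − 4·(-3)^r + 10·(-3)^r = 2^{r+1} + 6·(-3)^r = 2^{r+1} − 2·(-3)^{r+1}.
This completes the inductive step, so u(i) = 2^i − 2·(-3)^i for all i ≥ 0.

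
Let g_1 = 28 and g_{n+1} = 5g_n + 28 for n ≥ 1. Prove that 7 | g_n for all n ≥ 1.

Base case: g_1 = 28 = 7·4, so 7 | g_1.
Assume 7 | g_j, so g_j = 7t for some integer t.
Then g_{j+1} = 5g_j + 28 = 5·(7t) + 28 = 7(5t + 4), so 7 | g_{j+1}.
This completes the inductive step, so 7 | g_n for all n ≥ 1.

7 | g_n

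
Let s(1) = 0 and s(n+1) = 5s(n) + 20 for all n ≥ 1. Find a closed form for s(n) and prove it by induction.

Claim: s(n) = 5^n − 5.

Base case: s(1) = 0, and 5^1 − 5 = 5 − 5 = 0.
Assume s(r) = 5^r − 5 for some r ≥ 1.
Then s(r+1) = 5s(r) + 20 = 5·(5^r − 5) + 20 = 5^{r+1} − 25 + 20 = 5^{r+1} − 5.
Hence s(n) = 5^n − 5 for every n ≥ 1, by induction.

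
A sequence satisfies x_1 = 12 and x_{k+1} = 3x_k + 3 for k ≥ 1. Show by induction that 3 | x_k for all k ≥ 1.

Base case: x_1 = 12 = 3·4, so 3 | x_1.
Assume 3 | x_m, so x_m = 3t for some integer t.
Then x_{m+1} = 3x_m + 3 = 3·(3t) + 3 = 3(3t + 1), so 3 | x_{m+1}.
By induction, 3 | x_k for all k ≥ 1.

3 | x_k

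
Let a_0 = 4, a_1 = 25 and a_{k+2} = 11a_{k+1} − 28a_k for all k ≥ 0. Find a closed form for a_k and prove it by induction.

Claim: a_k = 3·7^k + 4^k.

Base cases: a_0 = 4 and 3·7^0 + 4^0 = 4; a_1 = 25 and 3·7^1 + 4^1 = 25.
Assume a_i = 3·7^i + 4^i for all 0 ≤ i ≤ j, where j ≥ 1.
Then a_{j+1} = 11a_j − 28a_{j−1} = 11·(3·7^j + 4^j) − 28·(3·7^{j−1} + 4^{j−1}) = 3·(11·7 − 28)7^{j−1} + (11·4 − 28)4^{j−1} = 147·7^{j−1} + 16·4^{j−1} = 3·7^{j+1} + 4^{j+1}.
Hence a_k = 3·7^k + 4^k for every k ≥ 0, by strong induction.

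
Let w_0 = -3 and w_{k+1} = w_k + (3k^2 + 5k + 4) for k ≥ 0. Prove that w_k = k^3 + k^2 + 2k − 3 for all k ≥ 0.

Base case: w_0 = -3, and 0^3 + 0^2 + 2·0 − 3 = -3.
Assume w_r = r^3 + r^2 + 2r − 3.
Then w_{r+1} = w_r + (3r^2 + 5r + 4) = (r^3 + r^2 + 2r − 3) + (3r^2 + 5r + 4) = r^3 + 4r^2 + 7r + 1,
and (r+1)^3 + (r+1)^2 + 2·(r+1) − 3 = r^3 + 4r^2 + 7r + 1.
This completes the inductive step, so w_k = k^3 + k^2 + 2k − 3 for all k ≥ 0.

w_k = k^3 + k^2 + 2k − 3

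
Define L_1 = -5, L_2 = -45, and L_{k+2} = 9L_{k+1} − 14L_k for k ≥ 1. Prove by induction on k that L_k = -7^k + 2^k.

Base cases: L_1 = -5 and -7^1 + 2^1 = -5; L_2 = -45 and -7^2 + 2^2 = -45.
Assume L_j = -7^j + 2^j for all 1 ≤ j ≤ m, where m ≥ 2.
Then L_{m+1} = 9L_m − 14L_{m−1} = 9·(-7^m + 2^m) − 14·(-7^{m−1} + 2^{m−1}) = -(9·7 − 14)7^{m−1} + (9·2 − 14)2^{m−1} = -49·7^{m−1} + 4·2^{m−1} = -7^{m+1} + 2^{m+1}.
This completes the inductive step, so L_k = -7^k + 2^k for all k ≥ 1.

L_k = -7^k + 2^k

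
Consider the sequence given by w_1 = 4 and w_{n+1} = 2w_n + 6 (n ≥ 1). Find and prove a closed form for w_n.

Claim: w_n = 5·2^n − 6.

Base case: w_1 = 4, and 5·2^1 − 6 = 10 − 6 = 4.
Assume w_j = 5·2^j − 6 for some j ≥ 1.
Then w_{j+1} = 2w_j + 6 = 2·(5·2^j − 6) + 6 = 10·2^j − 12 + 6 = 5·2^{j+1} − 6.
Hence w_n = 5·2^n − 6 for every n ≥ 1, by induction.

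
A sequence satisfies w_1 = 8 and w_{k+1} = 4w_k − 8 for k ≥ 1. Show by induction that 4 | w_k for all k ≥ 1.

Base case: w_1 = 8 = 4·2, so 4 | w_1.
Assume 4 | w_j, so w_j = 4t for some integer t.
Then w_{j+1} = 4w_j − 8 = 4·(4t) − 8 = 4(4t − 2), so 4 | w_{j+1}.
So the property holds for j+1, and by induction 4 | w_k for all k ≥ 1.

4 | w_k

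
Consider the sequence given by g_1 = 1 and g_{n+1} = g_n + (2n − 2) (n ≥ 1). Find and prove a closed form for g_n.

Claim: g_n = n^2 − 3n + 3.

Base case: g_1 = 1, and 1^2 − 3·1 + 3 = 1.
Assume g_m = m^2 − 3m + 3.
Then g_{m+1} = g_m + (2m − 2) = (m^2 − 3m + 3) + (2m − 2) = m^2 − m + 1,
and (m+1)^2 − 3·(m+1) + 3 = m^2 − m + 1.
This completes the inductive step, so g_n = n^2 − 3n + 3 for all n ≥ 1.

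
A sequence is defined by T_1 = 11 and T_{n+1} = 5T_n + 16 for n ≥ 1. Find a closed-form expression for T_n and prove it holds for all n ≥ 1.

Claim: T_n = 3·5^n − 4.

Base case: T_1 = 11, and 3·5^1 − 4 = 15 − 4 = 11.
Assume T_r = 3·5^r − 4 for some r ≥ 1.
Then T_{r+1} = 5T_r + 16 = 5·(3·5^r − 4) + 16 = 15·5^r − 20 + 16 = 3·5^{r+1} − 4.
This completes the inductive step, so T_n = 3·5^n − 4 for all n ≥ 1.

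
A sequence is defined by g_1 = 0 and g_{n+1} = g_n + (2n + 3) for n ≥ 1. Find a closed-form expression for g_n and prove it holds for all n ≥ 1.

Claim: g_n = n^2 + 2n − 3.

Base case: g_1 = 0, and 1^2 + 2·1 − 3 = 0.
Assume g_r = r^2 + 2r − 3.
Then g_{r+1} = g_r + (2r + 3) = (r^2 + 2r − 3) + (2r + 3) = r^2 + 4r,
and (r+1)^2 + 2·(r+1) − 3 = r^2 + 4r.
By induction, g_n = n^2 + 2n − 3 for all n ≥ 1.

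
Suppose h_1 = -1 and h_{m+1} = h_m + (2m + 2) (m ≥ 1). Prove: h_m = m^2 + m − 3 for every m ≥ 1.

Base case: h_1 = -1, and 1^2 + 1 − 3 = -1.
Assume h_j = j^2 + j − 3.
Then h_{j+1} = h_j + (2j + 2) = (j^2 + j − 3) + (2j + 2) = j^2 + 3j − 1,
and (j+1)^2 + (j+1) − 3 = j^2 + 3j − 1.
This completes the inductive step, so h_m = m^2 + m − 3 for all m ≥ 1.

h_m = m^2 + m − 3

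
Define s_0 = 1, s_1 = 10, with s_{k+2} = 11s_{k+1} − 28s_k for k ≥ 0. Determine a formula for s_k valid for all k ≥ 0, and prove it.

Claim: s_k = -4^k + 2·7^k.

Base cases: s_0 = 1 and -4^0 + 2·7^0 = 1; s_1 = 10 and -4^1 + 2·7^1 = 10.
Assume s_i = -4^i + 2·7^i for all 0 ≤ i ≤ j, where j ≥ 1.
Then s_{j+1} = 11s_j − 28s_{j−1} = 11·(-4^j + 2·7^j) − 28·(-4^{j−1} + 2·7^{j−1}) = -(11·4 − 28)4^{j−1} + 2·(11·7 − 28)7^{j−1} = -16·4^{j−1} + 98·7^{j−1} = -4^{j+1} + 2·7^{j+1}.
So the formula holds for j+1, and by strong induction s_k = -4^k + 2·7^k for all k ≥ 0.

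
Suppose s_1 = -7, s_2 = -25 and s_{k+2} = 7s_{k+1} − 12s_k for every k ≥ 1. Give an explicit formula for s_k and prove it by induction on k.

Claim: s_k = -4^k − 3^k.

Base cases: s_1 = -7 and -4^1 − 3^1 = -7; s_2 = -25 and -4^2 − 3^2 = -25.
Assume s_j = -4^j − 3^j for all 1 ≤ j ≤ m, where m ≥ 2.
Then s_{m+1} = 7s_m − 12s_{m−1} = 7·(-4^m − 3^m) − 12·(-4^{m−1} − 3^{m−1}) = -(7·4 − 12)4^{m−1} − (7·3 − 12)3^{m−1} = -16·4^{m−1} − 9·3^{m−1} = -4^{m+1} − 3^{m+1}.
Hence s_k = -4^k − 3^k for every k ≥ 1, by strong induction.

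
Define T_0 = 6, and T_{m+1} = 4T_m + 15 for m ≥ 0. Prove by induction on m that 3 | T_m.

Base case: T_0 = 6 = 3·2, so 3 | T_0.
Assume 3 | T_k, so T_k = 3t for some integer t.
Then T_{k+1} = 4T_k + 15 = 4·(3t) + 15 = 3(4t + 5), so 3 | T_{k+1}.
By induction, 3 | T_m for all m ≥ 0.

3 | T_m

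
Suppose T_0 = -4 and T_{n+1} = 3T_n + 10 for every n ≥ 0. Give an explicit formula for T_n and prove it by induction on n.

Claim: T_n = 3^n − 5.

Base case: T_0 = -4, and 3^0 − 5 = 1 − 5 = -4.
Assume T_m = 3^m − 5 for some m ≥ 0.
Then T_{m+1} = 3T_m + 10 = 3·(3^m − 5) + 10 = 3^{m+1} − 15 + 10 = 3^{m+1} − 5.
This completes the inductive step, so T_n = 3^n − 5 for all n ≥ 0.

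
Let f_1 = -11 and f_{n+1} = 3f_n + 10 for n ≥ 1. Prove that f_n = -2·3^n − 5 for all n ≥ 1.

Base case: f_1 = -11, and -2·3^1 − 5 = -6 − 5 = -11.
Assume f_k = -2·3^k − 5 for some k ≥ 1.
Then f_{k+1} = 3f_k + 10 = 3·(-2·3^k − 5) + 10 = -6·3^k − 15 + 10 = -2·3^{k+1} − 5.
Hence f_n = -2·3^n − 5 for every n ≥ 1, by induction.

f_n = -2·3^n − 5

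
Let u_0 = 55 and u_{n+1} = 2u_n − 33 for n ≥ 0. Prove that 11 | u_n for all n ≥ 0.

Base case: u_0 = 55 = 11·5, so 11 | u_0.
Assume 11 | u_m, so u_m = 11t for some integer t.
Then u_{m+1} = 2u_m − 33 = 2·(11t) − 33 = 11(2t − 3), so 11 | u_{m+1}.
This completes the inductive step, so 11 | u_n for all n ≥ 0.

11 | u_n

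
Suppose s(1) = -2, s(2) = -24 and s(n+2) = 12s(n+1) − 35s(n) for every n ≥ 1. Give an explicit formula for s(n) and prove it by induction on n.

Claim: s(n) = 5^n − 7^n.

Base cases: s(1) = -2 and 5^1 − 7^1 = -2; s(2) = -24 and 5^2 − 7^2 = -24.
Assume s(j) = 5^j − 7^j for all 1 ≤ j ≤ m, where m ≥ 2.
Then s(m+1) = 12s(m) − 35s(m−1) = 12·(5^m − 7^m) − 35·(5^{m−1} − 7^{m−1}) = (12·5 − 35)5^{m−1} − (12·7 − 35)7^{m−1} = 25·5^{m−1} − 49·7^{m−1} = 5^{m+1} − 7^{m+1}.
By strong induction, s(n) = 5^n − 7^n for all n ≥ 1.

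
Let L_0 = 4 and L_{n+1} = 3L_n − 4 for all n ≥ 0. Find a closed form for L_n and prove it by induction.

Claim: L_n = 2·3^n + 2.

Base case: L_0 = 4, and 2·3^0 + 2 = 2 + 2 = 4.
Assume L_k = 2·3^k + 2 for some k ≥ 0.
Then L_{k+1} = 3L_k − 4 = 3·(2·3^k + 2) − 4 = 6·3^k + 6 − 4 = 2·3^{k+1} + 2.
So the formula holds for k+1, and by induction L_n = 2·3^n + 2 for all n ≥ 0.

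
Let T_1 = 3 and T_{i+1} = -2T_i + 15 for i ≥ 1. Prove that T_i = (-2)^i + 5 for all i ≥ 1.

Base case: T_1 = 3, and (-2)^1 + 5 = -2 + 5 = 3.
Assume T_j = (-2)^j + 5 for some j ≥ 1.
Then T_{j+1} = -2T_j + 15 = -2·((-2)^j + 5) + 15 = -2·(-2)^j − 10 + 15 = (-2)^{j+1} + 5.
So the formula holds for j+1, and by induction T_i = (-2)^i + 5 for all i ≥ 1.

T_i = (-2)^i + 5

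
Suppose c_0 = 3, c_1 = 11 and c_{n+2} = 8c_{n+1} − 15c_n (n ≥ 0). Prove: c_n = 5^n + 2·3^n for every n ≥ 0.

Base cases: c_0 = 3 and 5^0 + 2·3^0 = 3; c_1 = 11 and 5^1 + 2·3^1 = 11.
Assume c_j = 5^j + 2·3^j for all 0 ≤ j ≤ k, where k ≥ 1.
Then c_{k+1} = 8c_k − 15c_{k−1} = 8·(5^k + 2·3^k) − 15·(5^{k−1} + 2·3^{k−1}) = (8·5 − 15)5^{k−1} + 2·(8·3 − 15)3^{k−1} = 25·5^{k−1} + 18·3^{k−1} = 5^{k+1} + 2·3^{k+1}.
Hence c_n = 5^n + 2·3^n for every n ≥ 0, by strong induction.

c_n = 5^n + 2·3^n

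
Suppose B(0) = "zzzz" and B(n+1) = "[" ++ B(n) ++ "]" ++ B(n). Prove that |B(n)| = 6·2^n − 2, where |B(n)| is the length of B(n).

Base case: |B(0)| = 4, and 6·2^0 − 2 = 4.
Assume |B(m)| = 6·2^m − 2.
Then |B(m+1)| = 1 + |B(m)| + 1 + |B(m)| = 2|B(m)| + 2 = 2(6·2^m − 2) + 2 = 6·2^{m+1} − 4 + 2 = 6·2^{m+1} − 2.
Hence |B(n)| = 6·2^n − 2 for every n ≥ 0, by induction.

|B(n)| = 6·2^n − 2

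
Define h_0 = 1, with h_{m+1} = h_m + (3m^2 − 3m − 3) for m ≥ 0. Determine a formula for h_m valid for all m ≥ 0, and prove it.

Claim: h_m = m^3 − 3m^2 − m + 1.

Base case: h_0 = 1, and 0^3 − 3·0^2 − 0 + 1 = 1.
Assume h_r = r^3 − 3r^2 − r + 1.
Then h_{r+1} = h_r + (3r^2 − 3r − 3) = (r^3 − 3r^2 − r + 1) + (3r^2 − 3r − 3) = r^3 − 4r − 2,
and (r+1)^3 − 3·(r+1)^2 − (r+1) + 1 = r^3 − 4r − 2.
By induction, h_m = m^3 − 3m^2 − m + 1 for all m ≥ 0.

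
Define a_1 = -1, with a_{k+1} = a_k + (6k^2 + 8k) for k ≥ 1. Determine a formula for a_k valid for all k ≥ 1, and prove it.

Claim: a_k = 2k^3 + k^2 − 3k − 1.

Base case: a_1 = -1, and 2·1^3 + 1^2 − 3·1 − 1 = -1.
Assume a_m = 2m^3 + m^2 − 3m − 1.
Then a_{m+1} = a_m + (6m^2 + 8m) = (2m^3 + m^2 − 3m − 1) + (6m^2 + 8m) = 2m^3 + 7m^2 + 5m − 1,
and 2·(m+1)^3 + (m+1)^2 − 3·(m+1) − 1 = 2m^3 + 7m^2 + 5m − 1.
Hence a_k = 2k^3 + k^2 − 3k − 1 for every k ≥ 1, by induction.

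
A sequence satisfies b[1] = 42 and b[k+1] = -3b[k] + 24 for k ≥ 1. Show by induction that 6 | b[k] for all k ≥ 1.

Base case: b[1] = 42 = 6·7, so 6 | b[1].
Assume 6 | b[r], so b[r] = 6t for some integer t.
Then b[r+1] = -3b[r] + 24 = -3·(6t) + 24 = 6(-3t + 4), so 6 | b[r+1].
By induction, 6 | b[k] for all k ≥ 1.

6 | b[k]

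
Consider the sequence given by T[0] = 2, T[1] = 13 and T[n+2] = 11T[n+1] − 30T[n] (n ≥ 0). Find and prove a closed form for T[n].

Claim: T[n] = 3·6^n − 5^n.

Base cases: T[0] = 2 and 3·6^0 − 5^0 = 2; T[1] = 13 and 3·6^1 − 5^1 = 13.
Assume T[i] = 3·6^i − 5^i for all 0 ≤ i ≤ j, where j ≥ 1.
Then T[j+1] = 11T[j] − 30T[j−1] = 11·(3·6^j − 5^j) − 30·(3·6^{j−1} − 5^{j−1}) = 3·(11·6 − 30)6^{j−1} − (11·5 − 30)5^{j−1} = 108·6^{j−1} − 25·5^{j−1} = 3·6^{j+1} − 5^{j+1}.
This completes the inductive step, so T[n] = 3·6^n − 5^n for all n ≥ 0.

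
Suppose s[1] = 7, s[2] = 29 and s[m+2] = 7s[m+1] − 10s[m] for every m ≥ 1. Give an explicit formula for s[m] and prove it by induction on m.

Claim: s[m] = 2^m + 5^m.

Base cases: s[1] = 7 and 2^1 + 5^1 = 7; s[2] = 29 and 2^2 + 5^2 = 29.
Assume s[j] = 2^j + 5^j for all 1 ≤ j ≤ k, where k ≥ 2.
Then s[k+1] = 7s[k] − 10s[k−1] = 7·(2^k + 5^k) − 10·(2^{k−1} + 5^{k−1}) = (7·2 − 10)2^{k−1} + (7·5 − 10)5^{k−1} = 4·2^{k−1} + 25·5^{k−1} = 2^{k+1} + 5^{k+1}.
By strong induction, s[m] = 2^m + 5^m for all m ≥ 1.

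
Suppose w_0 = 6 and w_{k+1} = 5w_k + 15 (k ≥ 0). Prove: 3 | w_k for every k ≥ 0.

Base case: w_0 = 6 = 3·2, so 3 | w_0.
Assume 3 | w_m, so w_m = 3t for some integer t.
Then w_{m+1} = 5w_m + 15 = 5·(3t) + 15 = 3(5t + 5), so 3 | w_{m+1}.
Hence 3 | w_k for every k ≥ 0, by induction.

3 | w_k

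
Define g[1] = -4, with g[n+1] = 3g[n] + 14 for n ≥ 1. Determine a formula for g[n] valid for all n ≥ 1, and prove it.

Claim: g[n] = 3^n − 7.

Base case: g[1] = -4, and 3^1 − 7 = 3 − 7 = -4.
Assume g[j] = 3^j − 7 for some j ≥ 1.
Then g[j+1] = 3g[j] + 14 = 3·(3^j − 7) + 14 = 3^{j+1} − 21 + 14 = 3^{j+1} − 7.
Hence g[n] = 3^n − 7 for every n ≥ 1, by induction.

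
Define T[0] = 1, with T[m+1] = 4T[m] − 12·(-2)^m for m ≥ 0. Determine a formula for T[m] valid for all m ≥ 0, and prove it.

Claim: T[m] = -4^m + 2·(-2)^m.

Base case: T[0] = 1, and -4^0 + 2·(-2)^0 = -1 + 2 = 1.
Assume T[r] = -4^r + 2·(-2)^r for some r ≥ 0.
Then T[r+1] = 4T[r] − 12·(-2)^r = 4·(-4^r + 2·(-2)^r) − 12·(-2)^r = -4^{r+1} + 8·(-2)^r − 12·(-2)^r = -4^{r+1} − 4·(-2)^r = -4^{r+1} + 2·(-2)^{r+1}.
Hence T[m] = -4^m + 2·(-2)^m for every m ≥ 0, by induction.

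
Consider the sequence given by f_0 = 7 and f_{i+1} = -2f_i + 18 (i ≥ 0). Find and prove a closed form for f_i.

Claim: f_i = (-2)^i + 6.

Base case: f_0 = 7, and (-2)^0 + 6 = 1 + 6 = 7.
Assume f_m = (-2)^m + 6 for some m ≥ 0.
Then f_{m+1} = -2f_m + 18 = -2·((-2)^m + 6) + 18 = -2·(-2)^m − 12 + 18 = (-2)^{m+1} + 6.
Hence f_i = (-2)^i + 6 for every i ≥ 0, by induction.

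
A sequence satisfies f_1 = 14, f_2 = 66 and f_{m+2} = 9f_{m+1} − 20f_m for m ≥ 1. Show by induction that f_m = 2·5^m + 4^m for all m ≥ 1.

Base cases: f_1 = 14 and 2·5^1 + 4^1 = 14; f_2 = 66 and 2·5^2 + 4^2 = 66.
Assume f_j = 2·5^j + 4^j for all 1 ≤ j ≤ r, where r ≥ 2.
Then f_{r+1} = 9f_r − 20f_{r−1} = 9·(2·5^r + 4^r) − 20·(2·5^{r−1} + 4^{r−1}) = 2·(9·5 − 20)5^{r−1} + (9·4 − 20)4^{r−1} = 50·5^{r−1} + 16·4^{r−1} = 2·5^{r+1} + 4^{r+1}.
So the formula holds for r+1, and by strong induction f_m = 2·5^m + 4^m for all m ≥ 1.

f_m = 2·5^m + 4^m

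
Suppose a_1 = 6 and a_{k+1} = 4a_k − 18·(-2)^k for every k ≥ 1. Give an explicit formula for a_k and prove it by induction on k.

Claim: a_k = 3·4^k + 3·(-2)^k.

Base case: a_1 = 6, and 3·4^1 + 3·(-2)^1 = 12 − 6 = 6.
Assume a_j = 3·4^j + 3·(-2)^j for some j ≥ 1.
Then a_{j+1} = 4a_j − 18·(-2)^j = 4·(3·4^j + 3·(-2)^j) − 18·(-2)^j = 3·4^{j+1} + 12·(-2)^j − 18·(-2)^j = 3·4^{j+1} − 6·(-2)^j = 3·4^{j+1} + 3·(-2)^{j+1}.
So the formula holds for j+1, and by induction a_k = 3·4^k + 3·(-2)^k for all k ≥ 1.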